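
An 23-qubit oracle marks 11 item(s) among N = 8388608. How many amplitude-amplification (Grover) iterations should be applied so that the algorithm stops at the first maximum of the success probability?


After j Grover iterations the success probability is P(j) = sin^2((2j+1)*theta), where sin(theta) = sqrt(k/N).
N = 2^23 = 8388608, k = 11
sin(theta) = sqrt(k/N) = 0.001145121035
theta = arcsin(sqrt(k/N)) = 0.001145121285 rad
P(j) reaches its first maximum when (2j+1)*theta is as close as possible to pi/2, i.e. j = round(pi/(4*theta) - 1/2).
pi/(4*theta) - 1/2 = 685.3646
(For comparison, the common estimate pi/4 * sqrt(N/k) = 685.8648; the exact maximiser is used here.)
Optimal iterations = 685

685


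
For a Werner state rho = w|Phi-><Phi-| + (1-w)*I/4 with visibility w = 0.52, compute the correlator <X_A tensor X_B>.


|Phi-> = (|00> - |11>)/sqrt(2)
For the pure Bell state, <X_A X_B> = -1 (Bell-state Pauli correlator).
The maximally-mixed part I/4 has tr(I/4 * P tensor P) = 0 for any traceless Pauli P.
So <X_A X_B>_rho = w * (-1) + (1 - w) * 0
= 0.52 * (-1)
= -0.5200

-0.5200


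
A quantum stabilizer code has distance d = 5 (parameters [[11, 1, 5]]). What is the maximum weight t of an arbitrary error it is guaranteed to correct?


Code parameters: [[11, 1, 5]], distance d = 5.
Number of correctable errors = floor((d-1)/2)
= floor((5 - 1)/2)
= floor(4/2)
= 2

2


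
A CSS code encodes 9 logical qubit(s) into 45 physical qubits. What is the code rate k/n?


Code rate R = k/n
= 9/45
= 0.2000

0.2000


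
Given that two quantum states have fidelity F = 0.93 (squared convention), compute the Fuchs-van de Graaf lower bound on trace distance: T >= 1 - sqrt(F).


Fuchs-van de Graaf (squared-fidelity convention): 1 - sqrt(F) <= T <= sqrt(1 - F).
Lower bound: T >= 1 - sqrt(F)
sqrt(F) = sqrt(0.93) = 0.9644
T >= 1 - 0.9644
T >= 0.0356

0.0356


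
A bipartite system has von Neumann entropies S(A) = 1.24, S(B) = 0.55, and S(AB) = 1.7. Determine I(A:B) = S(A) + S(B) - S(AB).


I(A:B) = S(A) + S(B) - S(AB)
= 1.24 + 0.55 - 1.7
= 0.0900

0.0900


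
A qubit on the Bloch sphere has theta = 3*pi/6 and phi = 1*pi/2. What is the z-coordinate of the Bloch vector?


theta = 1.5708, phi = 1.5708
r_z = cos(theta) = 0.0000

0.0000


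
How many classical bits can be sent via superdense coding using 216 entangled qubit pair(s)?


Superdense coding allows 2 classical bits per shared entangled pair.
216 pair(s) -> 2 * 216 = 432 classical bits

432


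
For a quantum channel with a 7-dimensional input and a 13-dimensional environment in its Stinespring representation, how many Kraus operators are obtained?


Tracing out the environment in an orthonormal basis {|i>_E} gives Kraus operators K_i = <i|_E U |0>_E.
Number of Kraus operators = dim(H_env) = d_env
= 13

13


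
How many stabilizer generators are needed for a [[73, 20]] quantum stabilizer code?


For an [[n,k]] stabilizer code:
Number of stabilizer generators = n - k
= 73 - 20
= 53

53


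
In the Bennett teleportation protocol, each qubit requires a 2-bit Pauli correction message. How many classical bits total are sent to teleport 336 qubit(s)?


Quantum teleportation requires 2 classical bits per qubit teleported.
336 qubit(s) -> 2 * 336 = 672 classical bits

672


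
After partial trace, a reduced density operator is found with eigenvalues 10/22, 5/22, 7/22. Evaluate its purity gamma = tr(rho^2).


tr(rho^2) = sum of eigenvalues squared
= (10/22)^2 + (5/22)^2 + (7/22)^2
= (100 + 25 + 49) / 484
= 174/484
= 0.3595

0.3595


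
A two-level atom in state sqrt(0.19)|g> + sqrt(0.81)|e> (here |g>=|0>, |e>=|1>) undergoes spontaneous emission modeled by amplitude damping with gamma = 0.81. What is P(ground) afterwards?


For amplitude damping with parameter gamma on state sqrt(a)|0> + sqrt(b)|1>:
alpha^2 = 0.19, beta^2 = 0.81
P(|0>) = alpha^2 + gamma * beta^2
= 0.19 + 0.81 * 0.81
= 0.19 + 0.6561
= 0.8461

0.8461


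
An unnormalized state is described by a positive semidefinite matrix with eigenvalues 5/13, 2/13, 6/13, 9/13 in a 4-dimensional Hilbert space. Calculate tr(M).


tr(M) = sum of eigenvalues
= 5/13 + 2/13 + 6/13 + 9/13
= 22/13
= 1.6923

1.6923


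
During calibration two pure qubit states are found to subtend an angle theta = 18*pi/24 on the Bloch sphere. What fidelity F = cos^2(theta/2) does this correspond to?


For states separated by angle theta on Bloch sphere:
F = cos^2(theta/2)
theta = 18*pi/24 = 2.3562
theta/2 = 1.1781
cos(theta/2) = 0.3827
F = 0.1464

0.1464


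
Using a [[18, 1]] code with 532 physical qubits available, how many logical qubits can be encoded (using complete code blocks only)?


Each code block uses 18 physical qubits for 1 logical qubit(s).
Number of complete blocks = floor(532 / 18) = 29
Logical qubits = 29 * 1
= 29

29


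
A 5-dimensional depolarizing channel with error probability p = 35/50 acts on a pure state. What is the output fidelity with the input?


F = (1-p) + p/d
= (1 - 0.7000) + 0.7000/5
= 0.3000 + 0.1400
= 0.4400

0.4400


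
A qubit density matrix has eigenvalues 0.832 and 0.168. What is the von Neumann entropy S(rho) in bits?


S = -p*log2(p) - (1-p)*log2(1-p)
p = 0.8320, 1-p = 0.1680
= -0.8320 * log2(0.8320) - 0.1680 * log2(0.1680)
= -(-0.2208) - (-0.4323)
= 0.6531

0.6531


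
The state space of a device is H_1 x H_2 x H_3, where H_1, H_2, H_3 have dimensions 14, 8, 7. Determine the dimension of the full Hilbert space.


dim(H_1 x H_2 x H_3) = 14 * 8 * 7
= 112 * 7
= 784

784


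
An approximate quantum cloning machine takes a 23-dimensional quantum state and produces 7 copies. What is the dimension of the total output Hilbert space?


Output space = H^(tensor 7) where dim(H) = 23
dim = 23^7
= 529 (after 2 factors)
= 12167 (after 3 factors)
= 279841 (after 4 factors)
= 6436343 (after 5 factors)
= 148035889 (after 6 factors)
= 3404825447 (after 7 factors)
= 3404825447

3404825447


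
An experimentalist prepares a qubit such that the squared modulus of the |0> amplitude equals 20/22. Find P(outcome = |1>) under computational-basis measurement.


|alpha|^2 = 20/22 = 0.9091
|beta|^2 = 1 - 20/22 = 2/22 = 0.0909
P(|1>) = |beta|^2 = 0.0909

0.0909


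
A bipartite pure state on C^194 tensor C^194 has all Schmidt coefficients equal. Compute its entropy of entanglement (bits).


For a maximally entangled state in d x d:
S = log2(d) = log2(194)
= 7.5999

7.5999


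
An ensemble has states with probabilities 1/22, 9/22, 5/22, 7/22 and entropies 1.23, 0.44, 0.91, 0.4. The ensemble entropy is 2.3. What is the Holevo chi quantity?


chi = S(rho) - sum_i p_i * S(rho_i)
Weighted entropy = 1/22 * 1.23 + 9/22 * 0.44 + 5/22 * 0.91 + 7/22 * 0.4
= 0.5700
chi = 2.3 - 0.5700
= 1.7300

1.7300


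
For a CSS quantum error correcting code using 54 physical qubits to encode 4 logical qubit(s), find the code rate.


Code rate R = k/n
= 4/54
= 0.0741

0.0741


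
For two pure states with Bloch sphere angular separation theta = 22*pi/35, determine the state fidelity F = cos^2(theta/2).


For states separated by angle theta on Bloch sphere:
F = cos^2(theta/2)
theta = 22*pi/35 = 1.9747
theta/2 = 0.9874
cos(theta/2) = 0.5509
F = 0.3035

0.3035


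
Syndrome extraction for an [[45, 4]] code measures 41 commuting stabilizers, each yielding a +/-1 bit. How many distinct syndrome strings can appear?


Each stabilizer generator gives a binary (+1 or -1) measurement outcome.
With 41 independent generators:
Total syndromes = 2^41
= 2199023255552

2199023255552


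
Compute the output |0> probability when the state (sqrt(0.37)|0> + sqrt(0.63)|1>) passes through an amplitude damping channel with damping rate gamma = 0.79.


For amplitude damping with parameter gamma on state sqrt(a)|0> + sqrt(b)|1>:
alpha^2 = 0.37, beta^2 = 0.63
P(|0>) = alpha^2 + gamma * beta^2
= 0.37 + 0.79 * 0.63
= 0.37 + 0.4977
= 0.8677

0.8677


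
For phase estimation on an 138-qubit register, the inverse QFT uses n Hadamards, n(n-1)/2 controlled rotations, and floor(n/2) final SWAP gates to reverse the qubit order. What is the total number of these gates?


Hadamard gates: 138
Controlled rotations: n*(n-1)/2 = 138*137/2 = 9453
SWAP gates: floor(n/2) = floor(138/2) = 69
Total = 138 + 9453 + 69
= 9660

9660


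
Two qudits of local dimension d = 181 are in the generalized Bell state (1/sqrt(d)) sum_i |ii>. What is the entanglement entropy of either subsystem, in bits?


For a maximally entangled state in d x d:
S = log2(d) = log2(181)
= 7.4998

7.4998


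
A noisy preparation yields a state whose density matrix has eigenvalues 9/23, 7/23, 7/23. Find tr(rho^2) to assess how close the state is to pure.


tr(rho^2) = sum of eigenvalues squared
= (9/23)^2 + (7/23)^2 + (7/23)^2
= (81 + 49 + 49) / 529
= 179/529
= 0.3384

0.3384


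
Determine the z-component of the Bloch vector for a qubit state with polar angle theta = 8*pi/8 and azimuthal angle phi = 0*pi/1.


theta = 3.1416, phi = 0.0000
r_z = cos(theta) = -1.0000

-1.0000


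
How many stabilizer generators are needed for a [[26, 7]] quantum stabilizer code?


For an [[n,k]] stabilizer code:
Number of stabilizer generators = n - k
= 26 - 7
= 19

19


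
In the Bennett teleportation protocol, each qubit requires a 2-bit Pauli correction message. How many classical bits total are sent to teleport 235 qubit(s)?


Quantum teleportation requires 2 classical bits per qubit teleported.
235 qubit(s) -> 2 * 235 = 470 classical bits

470


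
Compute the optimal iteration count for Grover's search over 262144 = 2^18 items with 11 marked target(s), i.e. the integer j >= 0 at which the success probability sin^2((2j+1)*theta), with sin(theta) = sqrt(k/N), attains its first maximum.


After j Grover iterations the success probability is P(j) = sin^2((2j+1)*theta), where sin(theta) = sqrt(k/N).
N = 2^18 = 262144, k = 11
sin(theta) = sqrt(k/N) = 0.006477782794
theta = arcsin(sqrt(k/N)) = 0.006477828098 rad
P(j) reaches its first maximum when (2j+1)*theta is as close as possible to pi/2, i.e. j = round(pi/(4*theta) - 1/2).
pi/(4*theta) - 1/2 = 120.7441
(For comparison, the common estimate pi/4 * sqrt(N/k) = 121.2449; the exact maximiser is used here.)
Optimal iterations = 121

121


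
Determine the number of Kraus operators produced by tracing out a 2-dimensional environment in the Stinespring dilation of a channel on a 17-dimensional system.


Tracing out the environment in an orthonormal basis {|i>_E} gives Kraus operators K_i = <i|_E U |0>_E.
Number of Kraus operators = dim(H_env) = d_env
= 2

2


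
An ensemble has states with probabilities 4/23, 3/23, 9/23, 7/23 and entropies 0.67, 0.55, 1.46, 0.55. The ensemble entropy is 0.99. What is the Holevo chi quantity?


chi = S(rho) - sum_i p_i * S(rho_i)
Weighted entropy = 4/23 * 0.67 + 3/23 * 0.55 + 9/23 * 1.46 + 7/23 * 0.55
= 0.9270
chi = 0.99 - 0.9270
= 0.0630

0.0630


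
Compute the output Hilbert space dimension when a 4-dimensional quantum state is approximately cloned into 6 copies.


Output space = H^(tensor 6) where dim(H) = 4
dim = 4^6
= 16 (after 2 factors)
= 64 (after 3 factors)
= 256 (after 4 factors)
= 1024 (after 5 factors)
= 4096 (after 6 factors)
= 4096

4096


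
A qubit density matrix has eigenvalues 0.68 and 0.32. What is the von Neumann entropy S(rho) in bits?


S = -p*log2(p) - (1-p)*log2(1-p)
p = 0.6800, 1-p = 0.3200
= -0.6800 * log2(0.6800) - 0.3200 * log2(0.3200)
= -(-0.3783) - (-0.5260)
= 0.9044

0.9044


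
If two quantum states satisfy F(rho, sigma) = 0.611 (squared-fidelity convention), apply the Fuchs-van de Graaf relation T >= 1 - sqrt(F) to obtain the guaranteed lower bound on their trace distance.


Fuchs-van de Graaf (squared-fidelity convention): 1 - sqrt(F) <= T <= sqrt(1 - F).
Lower bound: T >= 1 - sqrt(F)
sqrt(F) = sqrt(0.611) = 0.7817
T >= 1 - 0.7817
T >= 0.2183

0.2183


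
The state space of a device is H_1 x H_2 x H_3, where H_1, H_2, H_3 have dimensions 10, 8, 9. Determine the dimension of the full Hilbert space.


dim(H_1 x H_2 x H_3) = 10 * 8 * 9
= 80 * 9
= 720

720


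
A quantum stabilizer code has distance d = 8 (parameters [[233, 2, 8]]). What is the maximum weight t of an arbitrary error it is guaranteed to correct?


Code parameters: [[233, 2, 8]], distance d = 8.
Number of correctable errors = floor((d-1)/2)
= floor((8 - 1)/2)
= floor(7/2)
= 3

3


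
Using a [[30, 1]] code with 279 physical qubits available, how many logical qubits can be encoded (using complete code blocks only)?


Each code block uses 30 physical qubits for 1 logical qubit(s).
Number of complete blocks = floor(279 / 30) = 9
Logical qubits = 9 * 1
= 9

9


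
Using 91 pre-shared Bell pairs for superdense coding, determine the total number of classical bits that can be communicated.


Superdense coding allows 2 classical bits per shared entangled pair.
91 pair(s) -> 2 * 91 = 182 classical bits

182


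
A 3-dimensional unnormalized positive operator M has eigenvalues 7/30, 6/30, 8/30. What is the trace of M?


tr(M) = sum of eigenvalues
= 7/30 + 6/30 + 8/30
= 21/30
= 0.7000

0.7000


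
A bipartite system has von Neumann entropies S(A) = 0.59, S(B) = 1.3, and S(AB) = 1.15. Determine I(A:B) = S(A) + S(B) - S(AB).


I(A:B) = S(A) + S(B) - S(AB)
= 0.59 + 1.3 - 1.15
= 0.7400

0.7400


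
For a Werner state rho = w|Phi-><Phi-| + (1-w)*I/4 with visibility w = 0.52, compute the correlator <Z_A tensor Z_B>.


|Phi-> = (|00> - |11>)/sqrt(2)
For the pure Bell state, <Z_A Z_B> = +1 (Bell-state Pauli correlator).
The maximally-mixed part I/4 has tr(I/4 * P tensor P) = 0 for any traceless Pauli P.
So <Z_A Z_B>_rho = w * (+1) + (1 - w) * 0
= 0.52 * (+1)
= 0.5200

0.5200


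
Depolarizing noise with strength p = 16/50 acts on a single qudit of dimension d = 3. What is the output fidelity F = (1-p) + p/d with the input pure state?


F = (1-p) + p/d
= (1 - 0.3200) + 0.3200/3
= 0.6800 + 0.1067
= 0.7867

0.7867


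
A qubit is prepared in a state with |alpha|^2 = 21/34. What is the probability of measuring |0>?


|alpha|^2 = 21/34 = 0.6176
|beta|^2 = 1 - 21/34 = 13/34 = 0.3824
P(|0>) = |alpha|^2 = 0.6176

0.6176


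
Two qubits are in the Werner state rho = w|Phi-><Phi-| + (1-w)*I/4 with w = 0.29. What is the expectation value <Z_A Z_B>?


|Phi-> = (|00> - |11>)/sqrt(2)
For the pure Bell state, <Z_A Z_B> = +1 (Bell-state Pauli correlator).
The maximally-mixed part I/4 has tr(I/4 * P tensor P) = 0 for any traceless Pauli P.
So <Z_A Z_B>_rho = w * (+1) + (1 - w) * 0
= 0.29 * (+1)
= 0.2900

0.2900


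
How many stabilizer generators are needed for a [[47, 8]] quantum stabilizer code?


For an [[n,k]] stabilizer code:
Number of stabilizer generators = n - k
= 47 - 8
= 39

39


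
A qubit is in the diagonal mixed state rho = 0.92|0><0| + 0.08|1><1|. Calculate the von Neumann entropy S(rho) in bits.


S = -p*log2(p) - (1-p)*log2(1-p)
p = 0.9200, 1-p = 0.0800
= -0.9200 * log2(0.9200) - 0.0800 * log2(0.0800)
= -(-0.1107) - (-0.2915)
= 0.4022

0.4022


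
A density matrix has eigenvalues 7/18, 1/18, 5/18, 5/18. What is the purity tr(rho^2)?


tr(rho^2) = sum of eigenvalues squared
= (7/18)^2 + (1/18)^2 + (5/18)^2 + (5/18)^2
= (49 + 1 + 25 + 25) / 324
= 100/324
= 0.3086

0.3086


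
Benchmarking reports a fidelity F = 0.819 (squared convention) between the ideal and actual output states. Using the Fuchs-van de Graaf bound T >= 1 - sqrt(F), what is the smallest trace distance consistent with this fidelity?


Fuchs-van de Graaf (squared-fidelity convention): 1 - sqrt(F) <= T <= sqrt(1 - F).
Lower bound: T >= 1 - sqrt(F)
sqrt(F) = sqrt(0.819) = 0.9050
T >= 1 - 0.9050
T >= 0.0950

0.0950


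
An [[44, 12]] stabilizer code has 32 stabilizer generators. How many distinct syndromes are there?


Each stabilizer generator gives a binary (+1 or -1) measurement outcome.
With 32 independent generators:
Total syndromes = 2^32
= 4294967296

4294967296


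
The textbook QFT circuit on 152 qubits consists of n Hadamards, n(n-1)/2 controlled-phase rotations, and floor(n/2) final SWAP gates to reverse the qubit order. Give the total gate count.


Hadamard gates: 152
Controlled rotations: n*(n-1)/2 = 152*151/2 = 11476
SWAP gates: floor(n/2) = floor(152/2) = 76
Total = 152 + 11476 + 76
= 11704

11704


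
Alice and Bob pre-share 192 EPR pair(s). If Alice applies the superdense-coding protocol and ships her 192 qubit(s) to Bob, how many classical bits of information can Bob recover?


Superdense coding allows 2 classical bits per shared entangled pair.
192 pair(s) -> 2 * 192 = 384 classical bits

384


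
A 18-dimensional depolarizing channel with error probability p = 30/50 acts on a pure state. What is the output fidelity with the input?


F = (1-p) + p/d
= (1 - 0.6000) + 0.6000/18
= 0.4000 + 0.0333
= 0.4333

0.4333


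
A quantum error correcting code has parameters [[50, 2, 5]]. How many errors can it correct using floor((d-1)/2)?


Code parameters: [[50, 2, 5]], distance d = 5.
Number of correctable errors = floor((d-1)/2)
= floor((5 - 1)/2)
= floor(4/2)
= 2

2


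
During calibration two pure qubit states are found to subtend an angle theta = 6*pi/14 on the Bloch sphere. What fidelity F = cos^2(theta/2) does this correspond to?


For states separated by angle theta on Bloch sphere:
F = cos^2(theta/2)
theta = 6*pi/14 = 1.3464
theta/2 = 0.6732
cos(theta/2) = 0.7818
F = 0.6113

0.6113


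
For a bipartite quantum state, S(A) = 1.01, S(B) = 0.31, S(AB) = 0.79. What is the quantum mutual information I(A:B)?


I(A:B) = S(A) + S(B) - S(AB)
= 1.01 + 0.31 - 0.79
= 0.5300

0.5300


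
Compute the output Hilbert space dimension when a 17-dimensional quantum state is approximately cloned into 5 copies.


Output space = H^(tensor 5) where dim(H) = 17
dim = 17^5
= 289 (after 2 factors)
= 4913 (after 3 factors)
= 83521 (after 4 factors)
= 1419857 (after 5 factors)
= 1419857

1419857


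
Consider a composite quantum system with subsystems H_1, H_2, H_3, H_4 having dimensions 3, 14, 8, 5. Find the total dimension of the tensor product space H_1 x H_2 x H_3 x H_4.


dim(H_1 x H_2 x H_3 x H_4) = 3 * 14 * 8 * 5
= 42 * 8 * 5
= 336 * 5
= 1680

1680


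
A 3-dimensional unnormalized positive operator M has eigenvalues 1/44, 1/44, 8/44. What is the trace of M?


tr(M) = sum of eigenvalues
= 1/44 + 1/44 + 8/44
= 10/44
= 0.2273

0.2273


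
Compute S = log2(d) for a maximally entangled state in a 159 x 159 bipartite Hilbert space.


For a maximally entangled state in d x d:
S = log2(d) = log2(159)
= 7.3129

7.3129


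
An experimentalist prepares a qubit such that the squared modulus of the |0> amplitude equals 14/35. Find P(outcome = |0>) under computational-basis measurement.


|alpha|^2 = 14/35 = 0.4000
|beta|^2 = 1 - 14/35 = 21/35 = 0.6000
P(|0>) = |alpha|^2 = 0.4000

0.4000


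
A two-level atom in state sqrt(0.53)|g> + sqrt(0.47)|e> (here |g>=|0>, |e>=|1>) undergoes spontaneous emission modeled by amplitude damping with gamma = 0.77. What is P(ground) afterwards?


For amplitude damping with parameter gamma on state sqrt(a)|0> + sqrt(b)|1>:
alpha^2 = 0.53, beta^2 = 0.47
P(|0>) = alpha^2 + gamma * beta^2
= 0.53 + 0.77 * 0.47
= 0.53 + 0.3619
= 0.8919

0.8919


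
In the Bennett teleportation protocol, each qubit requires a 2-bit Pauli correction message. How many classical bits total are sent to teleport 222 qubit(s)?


Quantum teleportation requires 2 classical bits per qubit teleported.
222 qubit(s) -> 2 * 222 = 444 classical bits

444


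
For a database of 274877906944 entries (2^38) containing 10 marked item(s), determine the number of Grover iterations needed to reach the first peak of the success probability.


After j Grover iterations the success probability is P(j) = sin^2((2j+1)*theta), where sin(theta) = sqrt(k/N).
N = 2^38 = 274877906944, k = 10
sin(theta) = sqrt(k/N) = 6.031565972e-06
theta = arcsin(sqrt(k/N)) = 6.031565972e-06 rad
P(j) reaches its first maximum when (2j+1)*theta is as close as possible to pi/2, i.e. j = round(pi/(4*theta) - 1/2).
pi/(4*theta) - 1/2 = 130214.1353
(For comparison, the common estimate pi/4 * sqrt(N/k) = 130214.6353; the exact maximiser is used here.)
Optimal iterations = 130214

130214


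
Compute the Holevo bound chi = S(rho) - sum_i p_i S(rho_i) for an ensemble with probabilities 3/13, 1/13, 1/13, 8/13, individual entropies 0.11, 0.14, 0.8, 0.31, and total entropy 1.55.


chi = S(rho) - sum_i p_i * S(rho_i)
Weighted entropy = 3/13 * 0.11 + 1/13 * 0.14 + 1/13 * 0.8 + 8/13 * 0.31
= 0.2885
chi = 1.55 - 0.2885
= 1.2615

1.2615


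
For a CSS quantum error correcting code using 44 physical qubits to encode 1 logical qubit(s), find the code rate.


Code rate R = k/n
= 1/44
= 0.0227

0.0227


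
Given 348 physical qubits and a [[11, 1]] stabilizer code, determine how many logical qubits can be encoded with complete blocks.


Each code block uses 11 physical qubits for 1 logical qubit(s).
Number of complete blocks = floor(348 / 11) = 31
Logical qubits = 31 * 1
= 31

31


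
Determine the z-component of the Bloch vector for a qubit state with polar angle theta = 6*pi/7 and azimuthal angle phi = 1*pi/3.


theta = 2.6928, phi = 1.0472
r_z = cos(theta) = -0.9010

-0.9010


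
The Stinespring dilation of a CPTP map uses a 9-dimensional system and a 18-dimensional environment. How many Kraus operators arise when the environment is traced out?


Tracing out the environment in an orthonormal basis {|i>_E} gives Kraus operators K_i = <i|_E U |0>_E.
Number of Kraus operators = dim(H_env) = d_env
= 18

18


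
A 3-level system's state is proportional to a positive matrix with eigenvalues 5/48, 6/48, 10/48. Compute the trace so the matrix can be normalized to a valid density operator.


tr(M) = sum of eigenvalues
= 5/48 + 6/48 + 10/48
= 21/48
= 0.4375

0.4375


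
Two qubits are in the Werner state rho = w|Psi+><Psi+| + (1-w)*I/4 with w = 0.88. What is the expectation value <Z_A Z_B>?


|Psi+> = (|01> + |10>)/sqrt(2)
For the pure Bell state, <Z_A Z_B> = -1 (Bell-state Pauli correlator).
The maximally-mixed part I/4 has tr(I/4 * P tensor P) = 0 for any traceless Pauli P.
So <Z_A Z_B>_rho = w * (-1) + (1 - w) * 0
= 0.88 * (-1)
= -0.8800

-0.8800


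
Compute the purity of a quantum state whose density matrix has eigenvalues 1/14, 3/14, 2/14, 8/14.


tr(rho^2) = sum of eigenvalues squared
= (1/14)^2 + (3/14)^2 + (2/14)^2 + (8/14)^2
= (1 + 9 + 4 + 64) / 196
= 78/196
= 0.3980

0.3980


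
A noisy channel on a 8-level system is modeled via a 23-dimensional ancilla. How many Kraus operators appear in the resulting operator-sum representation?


Tracing out the environment in an orthonormal basis {|i>_E} gives Kraus operators K_i = <i|_E U |0>_E.
Number of Kraus operators = dim(H_env) = d_env
= 23

23


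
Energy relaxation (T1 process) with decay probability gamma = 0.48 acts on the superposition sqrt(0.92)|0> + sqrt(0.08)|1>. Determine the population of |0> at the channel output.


For amplitude damping with parameter gamma on state sqrt(a)|0> + sqrt(b)|1>:
alpha^2 = 0.92, beta^2 = 0.08
P(|0>) = alpha^2 + gamma * beta^2
= 0.92 + 0.48 * 0.08
= 0.92 + 0.0384
= 0.9584

0.9584


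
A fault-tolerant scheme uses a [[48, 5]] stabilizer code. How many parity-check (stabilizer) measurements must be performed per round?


For an [[n,k]] stabilizer code:
Number of stabilizer generators = n - k
= 48 - 5
= 43

43


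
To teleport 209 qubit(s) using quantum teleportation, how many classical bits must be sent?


Quantum teleportation requires 2 classical bits per qubit teleported.
209 qubit(s) -> 2 * 209 = 418 classical bits

418


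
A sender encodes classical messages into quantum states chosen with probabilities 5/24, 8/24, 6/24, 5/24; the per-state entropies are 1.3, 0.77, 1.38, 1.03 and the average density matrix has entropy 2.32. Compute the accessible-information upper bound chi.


chi = S(rho) - sum_i p_i * S(rho_i)
Weighted entropy = 5/24 * 1.3 + 8/24 * 0.77 + 6/24 * 1.38 + 5/24 * 1.03
= 1.0871
chi = 2.32 - 1.0871
= 1.2329

1.2329


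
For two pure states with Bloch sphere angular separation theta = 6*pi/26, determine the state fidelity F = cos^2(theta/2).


For states separated by angle theta on Bloch sphere:
F = cos^2(theta/2)
theta = 6*pi/26 = 0.7250
theta/2 = 0.3625
cos(theta/2) = 0.9350
F = 0.8743

0.8743


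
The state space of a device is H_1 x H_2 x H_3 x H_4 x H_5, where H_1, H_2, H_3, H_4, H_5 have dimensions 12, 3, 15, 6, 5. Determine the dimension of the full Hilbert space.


dim(H_1 x H_2 x H_3 x H_4 x H_5) = 12 * 3 * 15 * 6 * 5
= 36 * 15 * 6 * 5
= 540 * 6 * 5
= 3240 * 5
= 16200

16200


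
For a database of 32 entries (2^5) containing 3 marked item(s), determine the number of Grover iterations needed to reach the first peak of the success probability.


After j Grover iterations the success probability is P(j) = sin^2((2j+1)*theta), where sin(theta) = sqrt(k/N).
N = 2^5 = 32, k = 3
sin(theta) = sqrt(k/N) = 0.3061862178
theta = arcsin(sqrt(k/N)) = 0.3111842443 rad
P(j) reaches its first maximum when (2j+1)*theta is as close as possible to pi/2, i.e. j = round(pi/(4*theta) - 1/2).
pi/(4*theta) - 1/2 = 2.0239
(For comparison, the common estimate pi/4 * sqrt(N/k) = 2.5651; the exact maximiser is used here.)
Optimal iterations = 2

2


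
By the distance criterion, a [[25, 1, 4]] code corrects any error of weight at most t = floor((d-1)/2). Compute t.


Code parameters: [[25, 1, 4]], distance d = 4.
Number of correctable errors = floor((d-1)/2)
= floor((4 - 1)/2)
= floor(3/2)
= 1

1


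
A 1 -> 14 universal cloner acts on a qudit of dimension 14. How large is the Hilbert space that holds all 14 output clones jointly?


Output space = H^(tensor 14) where dim(H) = 14
dim = 14^14
= 196 (after 2 factors)
= 2744 (after 3 factors)
= 38416 (after 4 factors)
= 537824 (after 5 factors)
= 7529536 (after 6 factors)
= 105413504 (after 7 factors)
= 1475789056 (after 8 factors)
= 20661046784 (after 9 factors)
= 289254654976 (after 10 factors)
= 4049565169664 (after 11 factors)
= 56693912375296 (after 12 factors)
= 793714773254144 (after 13 factors)
= 11112006825558016 (after 14 factors)
= 11112006825558016

11112006825558016


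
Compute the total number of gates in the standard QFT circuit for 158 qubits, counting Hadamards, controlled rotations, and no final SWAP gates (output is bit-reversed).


Hadamard gates: 158
Controlled rotations: n*(n-1)/2 = 158*157/2 = 12403
SWAP gates: 0 (omitted)
Total = 158 + 12403
= 12561

12561


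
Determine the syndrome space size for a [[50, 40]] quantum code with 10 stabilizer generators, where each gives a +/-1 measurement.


Each stabilizer generator gives a binary (+1 or -1) measurement outcome.
With 10 independent generators:
Total syndromes = 2^10
= 1024

1024


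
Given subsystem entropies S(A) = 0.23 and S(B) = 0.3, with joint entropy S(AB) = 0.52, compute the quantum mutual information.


I(A:B) = S(A) + S(B) - S(AB)
= 0.23 + 0.3 - 0.52
= 0.0100

0.0100


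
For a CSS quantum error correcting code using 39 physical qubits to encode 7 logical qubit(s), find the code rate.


Code rate R = k/n
= 7/39
= 0.1795

0.1795


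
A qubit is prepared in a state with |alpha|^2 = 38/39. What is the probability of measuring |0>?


|alpha|^2 = 38/39 = 0.9744
|beta|^2 = 1 - 38/39 = 1/39 = 0.0256
P(|0>) = |alpha|^2 = 0.9744

0.9744


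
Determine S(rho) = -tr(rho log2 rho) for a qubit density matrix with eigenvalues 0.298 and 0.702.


S = -p*log2(p) - (1-p)*log2(1-p)
p = 0.2980, 1-p = 0.7020
= -0.2980 * log2(0.2980) - 0.7020 * log2(0.7020)
= -(-0.5205) - (-0.3583)
= 0.8788

0.8788


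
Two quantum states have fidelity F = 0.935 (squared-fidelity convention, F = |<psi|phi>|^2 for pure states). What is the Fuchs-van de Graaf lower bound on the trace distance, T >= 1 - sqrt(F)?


Fuchs-van de Graaf (squared-fidelity convention): 1 - sqrt(F) <= T <= sqrt(1 - F).
Lower bound: T >= 1 - sqrt(F)
sqrt(F) = sqrt(0.935) = 0.9670
T >= 1 - 0.9670
T >= 0.0330

0.0330


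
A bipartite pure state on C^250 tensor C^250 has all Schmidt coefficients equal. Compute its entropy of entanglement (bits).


For a maximally entangled state in d x d:
S = log2(d) = log2(250)
= 7.9658

7.9658


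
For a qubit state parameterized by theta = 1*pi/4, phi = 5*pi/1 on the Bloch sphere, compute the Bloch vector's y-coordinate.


theta = 0.7854, phi = 15.7080
r_y = sin(theta)*sin(phi) = 0.7071 * 0.0000
r_y = 0.0000

0.0000


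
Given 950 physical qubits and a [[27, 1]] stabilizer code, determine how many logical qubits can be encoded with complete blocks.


Each code block uses 27 physical qubits for 1 logical qubit(s).
Number of complete blocks = floor(950 / 27) = 35
Logical qubits = 35 * 1
= 35

35


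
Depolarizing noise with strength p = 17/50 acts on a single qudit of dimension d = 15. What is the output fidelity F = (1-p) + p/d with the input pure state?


F = (1-p) + p/d
= (1 - 0.3400) + 0.3400/15
= 0.6600 + 0.0227
= 0.6827

0.6827


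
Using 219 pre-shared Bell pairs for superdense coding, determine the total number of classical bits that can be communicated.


Superdense coding allows 2 classical bits per shared entangled pair.
219 pair(s) -> 2 * 219 = 438 classical bits

438


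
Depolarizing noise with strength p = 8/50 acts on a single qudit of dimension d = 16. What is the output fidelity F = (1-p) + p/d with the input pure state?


F = (1-p) + p/d
= (1 - 0.1600) + 0.1600/16
= 0.8400 + 0.0100
= 0.8500

0.8500


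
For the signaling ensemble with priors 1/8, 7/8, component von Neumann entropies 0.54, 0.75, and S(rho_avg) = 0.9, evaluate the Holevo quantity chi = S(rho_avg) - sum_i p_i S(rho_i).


chi = S(rho) - sum_i p_i * S(rho_i)
Weighted entropy = 1/8 * 0.54 + 7/8 * 0.75
= 0.7238
chi = 0.9 - 0.7238
= 0.1763

0.1763


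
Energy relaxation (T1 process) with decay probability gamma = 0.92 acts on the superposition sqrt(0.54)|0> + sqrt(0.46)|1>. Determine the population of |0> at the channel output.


For amplitude damping with parameter gamma on state sqrt(a)|0> + sqrt(b)|1>:
alpha^2 = 0.54, beta^2 = 0.46
P(|0>) = alpha^2 + gamma * beta^2
= 0.54 + 0.92 * 0.46
= 0.54 + 0.4232
= 0.9632

0.9632


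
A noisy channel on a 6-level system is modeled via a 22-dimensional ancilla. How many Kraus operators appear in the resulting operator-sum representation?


Tracing out the environment in an orthonormal basis {|i>_E} gives Kraus operators K_i = <i|_E U |0>_E.
Number of Kraus operators = dim(H_env) = d_env
= 22

22


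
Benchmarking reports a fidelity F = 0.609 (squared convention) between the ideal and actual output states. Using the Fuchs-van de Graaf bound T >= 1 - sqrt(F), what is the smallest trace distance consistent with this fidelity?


Fuchs-van de Graaf (squared-fidelity convention): 1 - sqrt(F) <= T <= sqrt(1 - F).
Lower bound: T >= 1 - sqrt(F)
sqrt(F) = sqrt(0.609) = 0.7804
T >= 1 - 0.7804
T >= 0.2196

0.2196


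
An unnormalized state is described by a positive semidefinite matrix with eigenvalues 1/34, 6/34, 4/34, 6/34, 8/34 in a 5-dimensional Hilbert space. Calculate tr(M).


tr(M) = sum of eigenvalues
= 1/34 + 6/34 + 4/34 + 6/34 + 8/34
= 25/34
= 0.7353

0.7353


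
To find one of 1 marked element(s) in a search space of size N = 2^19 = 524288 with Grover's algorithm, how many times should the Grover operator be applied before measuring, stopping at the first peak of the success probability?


After j Grover iterations the success probability is P(j) = sin^2((2j+1)*theta), where sin(theta) = sqrt(k/N).
N = 2^19 = 524288, k = 1
sin(theta) = sqrt(k/N) = 0.001381067932
theta = arcsin(sqrt(k/N)) = 0.001381068371 rad
P(j) reaches its first maximum when (2j+1)*theta is as close as possible to pi/2, i.e. j = round(pi/(4*theta) - 1/2).
pi/(4*theta) - 1/2 = 568.1888
(For comparison, the common estimate pi/4 * sqrt(N/k) = 568.6890; the exact maximiser is used here.)
Optimal iterations = 568

568


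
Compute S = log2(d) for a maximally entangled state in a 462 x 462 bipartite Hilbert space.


For a maximally entangled state in d x d:
S = log2(d) = log2(462)
= 8.8517

8.8517


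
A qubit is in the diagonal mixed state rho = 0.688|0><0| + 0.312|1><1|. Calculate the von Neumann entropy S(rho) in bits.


S = -p*log2(p) - (1-p)*log2(1-p)
p = 0.6880, 1-p = 0.3120
= -0.6880 * log2(0.6880) - 0.3120 * log2(0.3120)
= -(-0.3712) - (-0.5243)
= 0.8955

0.8955


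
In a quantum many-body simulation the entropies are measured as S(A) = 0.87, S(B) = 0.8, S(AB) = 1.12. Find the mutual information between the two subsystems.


I(A:B) = S(A) + S(B) - S(AB)
= 0.87 + 0.8 - 1.12
= 0.5500

0.5500


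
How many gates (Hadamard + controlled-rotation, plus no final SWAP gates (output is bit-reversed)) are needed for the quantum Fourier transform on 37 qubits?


Hadamard gates: 37
Controlled rotations: n*(n-1)/2 = 37*36/2 = 666
SWAP gates: 0 (omitted)
Total = 37 + 666
= 703

703


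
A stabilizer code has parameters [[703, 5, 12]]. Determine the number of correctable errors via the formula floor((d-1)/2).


Code parameters: [[703, 5, 12]], distance d = 12.
Number of correctable errors = floor((d-1)/2)
= floor((12 - 1)/2)
= floor(11/2)
= 5

5


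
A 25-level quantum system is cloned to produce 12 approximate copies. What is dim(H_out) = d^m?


Output space = H^(tensor 12) where dim(H) = 25
dim = 25^12
= 625 (after 2 factors)
= 15625 (after 3 factors)
= 390625 (after 4 factors)
= 9765625 (after 5 factors)
= 244140625 (after 6 factors)
= 6103515625 (after 7 factors)
= 152587890625 (after 8 factors)
= 3814697265625 (after 9 factors)
= 95367431640625 (after 10 factors)
= 2384185791015625 (after 11 factors)
= 59604644775390625 (after 12 factors)
= 59604644775390625

59604644775390625


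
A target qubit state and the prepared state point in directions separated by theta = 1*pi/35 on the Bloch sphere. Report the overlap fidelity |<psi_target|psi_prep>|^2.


For states separated by angle theta on Bloch sphere:
F = cos^2(theta/2)
theta = 1*pi/35 = 0.0898
theta/2 = 0.0449
cos(theta/2) = 0.9990
F = 0.9980

0.9980


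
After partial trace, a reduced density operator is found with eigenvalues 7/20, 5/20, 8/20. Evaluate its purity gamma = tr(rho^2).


tr(rho^2) = sum of eigenvalues squared
= (7/20)^2 + (5/20)^2 + (8/20)^2
= (49 + 25 + 64) / 400
= 138/400
= 0.3450

0.3450


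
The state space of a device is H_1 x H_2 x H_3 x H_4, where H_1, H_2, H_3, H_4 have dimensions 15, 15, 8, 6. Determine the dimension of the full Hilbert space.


dim(H_1 x H_2 x H_3 x H_4) = 15 * 15 * 8 * 6
= 225 * 8 * 6
= 1800 * 6
= 10800

10800


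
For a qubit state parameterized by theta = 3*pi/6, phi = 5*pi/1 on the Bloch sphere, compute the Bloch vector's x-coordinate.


theta = 1.5708, phi = 15.7080
r_x = sin(theta)*cos(phi) = 1.0000 * -1.0000
r_x = -1.0000

-1.0000


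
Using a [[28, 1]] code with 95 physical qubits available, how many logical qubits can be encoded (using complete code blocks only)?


Each code block uses 28 physical qubits for 1 logical qubit(s).
Number of complete blocks = floor(95 / 28) = 3
Logical qubits = 3 * 1
= 3

3


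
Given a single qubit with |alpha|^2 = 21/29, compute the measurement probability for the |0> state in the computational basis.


|alpha|^2 = 21/29 = 0.7241
|beta|^2 = 1 - 21/29 = 8/29 = 0.2759
P(|0>) = |alpha|^2 = 0.7241

0.7241


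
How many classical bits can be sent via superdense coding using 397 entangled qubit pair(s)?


Superdense coding allows 2 classical bits per shared entangled pair.
397 pair(s) -> 2 * 397 = 794 classical bits

794


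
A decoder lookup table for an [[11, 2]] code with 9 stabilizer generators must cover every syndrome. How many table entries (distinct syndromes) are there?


Each stabilizer generator gives a binary (+1 or -1) measurement outcome.
With 9 independent generators:
Total syndromes = 2^9
= 512

512


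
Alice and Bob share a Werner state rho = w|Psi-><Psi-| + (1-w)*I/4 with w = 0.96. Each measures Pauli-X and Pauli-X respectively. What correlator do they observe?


|Psi-> = (|01> - |10>)/sqrt(2)
For the pure Bell state, <X_A X_B> = -1 (Bell-state Pauli correlator).
The maximally-mixed part I/4 has tr(I/4 * P tensor P) = 0 for any traceless Pauli P.
So <X_A X_B>_rho = w * (-1) + (1 - w) * 0
= 0.96 * (-1)
= -0.9600

-0.9600


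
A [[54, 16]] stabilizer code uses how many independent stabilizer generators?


For an [[n,k]] stabilizer code:
Number of stabilizer generators = n - k
= 54 - 16
= 38

38


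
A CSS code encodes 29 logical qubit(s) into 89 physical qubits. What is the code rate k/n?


Code rate R = k/n
= 29/89
= 0.3258

0.3258


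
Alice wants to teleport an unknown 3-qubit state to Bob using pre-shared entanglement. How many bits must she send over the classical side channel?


Quantum teleportation requires 2 classical bits per qubit teleported.
3 qubit(s) -> 2 * 3 = 6 classical bits

6


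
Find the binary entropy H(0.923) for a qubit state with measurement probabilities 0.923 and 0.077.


S = -p*log2(p) - (1-p)*log2(1-p)
p = 0.9230, 1-p = 0.0770
= -0.9230 * log2(0.9230) - 0.0770 * log2(0.0770)
= -(-0.1067) - (-0.2848)
= 0.3915

0.3915


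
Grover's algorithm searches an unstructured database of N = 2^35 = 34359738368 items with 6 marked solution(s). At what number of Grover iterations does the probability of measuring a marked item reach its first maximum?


After j Grover iterations the success probability is P(j) = sin^2((2j+1)*theta), where sin(theta) = sqrt(k/N).
N = 2^35 = 34359738368, k = 6
sin(theta) = sqrt(k/N) = 1.321449896e-05
theta = arcsin(sqrt(k/N)) = 1.321449896e-05 rad
P(j) reaches its first maximum when (2j+1)*theta is as close as possible to pi/2, i.e. j = round(pi/(4*theta) - 1/2).
pi/(4*theta) - 1/2 = 59434.0776
(For comparison, the common estimate pi/4 * sqrt(N/k) = 59434.5776; the exact maximiser is used here.)
Optimal iterations = 59434

59434


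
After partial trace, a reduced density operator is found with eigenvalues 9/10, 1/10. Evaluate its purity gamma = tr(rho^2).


tr(rho^2) = sum of eigenvalues squared
= (9/10)^2 + (1/10)^2
= (81 + 1) / 100
= 82/100
= 0.8200

0.8200


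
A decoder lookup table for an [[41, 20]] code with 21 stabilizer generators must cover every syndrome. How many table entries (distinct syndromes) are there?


Each stabilizer generator gives a binary (+1 or -1) measurement outcome.
With 21 independent generators:
Total syndromes = 2^21
= 2097152

2097152


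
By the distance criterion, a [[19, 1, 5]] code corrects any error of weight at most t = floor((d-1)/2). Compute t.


Code parameters: [[19, 1, 5]], distance d = 5.
Number of correctable errors = floor((d-1)/2)
= floor((5 - 1)/2)
= floor(4/2)
= 2

2


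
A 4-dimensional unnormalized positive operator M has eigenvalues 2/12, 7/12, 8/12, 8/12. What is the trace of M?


tr(M) = sum of eigenvalues
= 2/12 + 7/12 + 8/12 + 8/12
= 25/12
= 2.0833

2.0833


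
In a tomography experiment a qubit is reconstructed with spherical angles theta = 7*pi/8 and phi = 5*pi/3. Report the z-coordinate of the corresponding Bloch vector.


theta = 2.7489, phi = 5.2360
r_z = cos(theta) = -0.9239

-0.9239


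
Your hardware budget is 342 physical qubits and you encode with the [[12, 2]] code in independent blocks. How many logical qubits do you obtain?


Each code block uses 12 physical qubits for 2 logical qubit(s).
Number of complete blocks = floor(342 / 12) = 28
Logical qubits = 28 * 2
= 56

56


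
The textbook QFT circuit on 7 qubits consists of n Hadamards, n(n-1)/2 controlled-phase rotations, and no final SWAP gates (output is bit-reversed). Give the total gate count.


Hadamard gates: 7
Controlled rotations: n*(n-1)/2 = 7*6/2 = 21
SWAP gates: 0 (omitted)
Total = 7 + 21
= 28

28
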